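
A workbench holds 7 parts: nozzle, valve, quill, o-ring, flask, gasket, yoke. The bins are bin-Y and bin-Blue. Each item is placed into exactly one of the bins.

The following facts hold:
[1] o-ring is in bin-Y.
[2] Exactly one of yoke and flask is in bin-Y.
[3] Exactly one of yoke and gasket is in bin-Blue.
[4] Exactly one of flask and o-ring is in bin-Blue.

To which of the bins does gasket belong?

From (1): o-ring ∈ bin-Y.
(4) (exactly one): flask ∈ bin-Blue.
(2) (exactly one): yoke ∈ bin-Y.
(3) (exactly one): gasket ∈ bin-Blue.

gasket: bin-Blue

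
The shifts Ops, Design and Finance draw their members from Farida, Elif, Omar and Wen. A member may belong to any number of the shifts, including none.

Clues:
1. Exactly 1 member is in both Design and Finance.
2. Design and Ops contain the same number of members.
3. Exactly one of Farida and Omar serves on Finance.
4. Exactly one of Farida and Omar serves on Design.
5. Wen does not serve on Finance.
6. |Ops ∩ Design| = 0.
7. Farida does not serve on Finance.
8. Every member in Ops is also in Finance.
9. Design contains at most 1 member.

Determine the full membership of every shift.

Ops = {Elif}; Design = {Omar}; Finance = {Elif, Omar}

From (5): Wen ∉ Finance.
From (7): Farida ∉ Finance.
(3) (exactly one): Omar ∈ Finance.
(8) contrapositive: Farida ∉ Ops.
(8) contrapositive: Wen ∉ Ops.
Suppose Farida ∈ Design: no assignment then satisfies all the clues, so Farida ∉ Design.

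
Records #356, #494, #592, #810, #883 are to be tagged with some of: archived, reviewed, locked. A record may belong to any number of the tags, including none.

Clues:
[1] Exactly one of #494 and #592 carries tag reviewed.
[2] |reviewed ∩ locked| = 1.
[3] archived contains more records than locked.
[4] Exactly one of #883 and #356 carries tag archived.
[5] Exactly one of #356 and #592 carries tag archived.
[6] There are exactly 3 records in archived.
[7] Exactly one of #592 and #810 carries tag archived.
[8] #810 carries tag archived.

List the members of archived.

From (8): #810 ∈ archived.
(7) (exactly one): #592 ∉ archived.
(5) (exactly one): #356 ∈ archived.
(4) (exactly one): #883 ∉ archived.
(6): only 3 candidates remain for archived, so all are in.

archived = {#356, #494, #810}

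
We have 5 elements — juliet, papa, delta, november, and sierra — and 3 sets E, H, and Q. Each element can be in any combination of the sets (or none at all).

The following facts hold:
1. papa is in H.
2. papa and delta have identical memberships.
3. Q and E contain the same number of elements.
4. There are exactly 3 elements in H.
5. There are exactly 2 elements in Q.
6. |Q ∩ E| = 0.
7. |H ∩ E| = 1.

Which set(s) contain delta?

delta: H, Q

From (1): papa ∈ H.
(2): delta matches papa: delta ∈ H.
Suppose delta ∈ E: no assignment then satisfies all the clues, so delta ∉ E.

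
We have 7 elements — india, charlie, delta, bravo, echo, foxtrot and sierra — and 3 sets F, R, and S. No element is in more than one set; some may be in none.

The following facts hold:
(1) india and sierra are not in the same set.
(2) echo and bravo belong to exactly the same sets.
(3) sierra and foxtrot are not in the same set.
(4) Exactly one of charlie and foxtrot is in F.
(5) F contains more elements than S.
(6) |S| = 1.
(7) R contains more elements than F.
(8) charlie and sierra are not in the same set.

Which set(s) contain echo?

echo: R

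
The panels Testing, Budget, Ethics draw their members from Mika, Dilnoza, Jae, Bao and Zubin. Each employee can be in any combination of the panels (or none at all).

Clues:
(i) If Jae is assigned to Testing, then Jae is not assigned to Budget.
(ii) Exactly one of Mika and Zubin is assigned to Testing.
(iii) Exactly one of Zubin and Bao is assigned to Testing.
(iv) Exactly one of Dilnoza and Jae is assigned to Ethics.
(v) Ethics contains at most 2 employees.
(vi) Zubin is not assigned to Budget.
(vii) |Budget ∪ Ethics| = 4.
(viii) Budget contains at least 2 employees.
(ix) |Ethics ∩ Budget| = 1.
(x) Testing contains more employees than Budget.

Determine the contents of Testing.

Testing = {Bao, Dilnoza, Jae, Mika}

From (vi): Zubin ∉ Budget.
Suppose Mika ∉ Testing: no assignment then satisfies all the clues, so Mika ∈ Testing.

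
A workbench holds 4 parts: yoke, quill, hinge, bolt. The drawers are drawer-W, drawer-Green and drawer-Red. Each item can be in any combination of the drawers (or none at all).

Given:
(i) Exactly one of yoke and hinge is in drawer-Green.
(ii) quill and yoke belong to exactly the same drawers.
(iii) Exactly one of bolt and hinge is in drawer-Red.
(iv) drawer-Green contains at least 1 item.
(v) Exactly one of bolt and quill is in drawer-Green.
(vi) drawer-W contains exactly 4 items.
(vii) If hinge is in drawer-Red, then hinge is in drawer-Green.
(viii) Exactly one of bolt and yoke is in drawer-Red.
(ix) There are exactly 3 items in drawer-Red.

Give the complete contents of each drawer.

drawer-W = {bolt, hinge, quill, yoke}; drawer-Green = {bolt, hinge}; drawer-Red = {hinge, quill, yoke}

(vi): only 4 candidates remain for drawer-W, so all are in.
Suppose yoke ∈ drawer-Green: no assignment then satisfies all the clues, so yoke ∉ drawer-Green.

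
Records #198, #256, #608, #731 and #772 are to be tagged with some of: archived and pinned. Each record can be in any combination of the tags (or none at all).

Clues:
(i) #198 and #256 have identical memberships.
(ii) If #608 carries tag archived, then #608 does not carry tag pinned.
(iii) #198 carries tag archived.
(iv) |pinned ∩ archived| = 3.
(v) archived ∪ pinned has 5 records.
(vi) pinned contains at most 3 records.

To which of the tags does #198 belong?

#198: archived, pinned

From (iii): #198 ∈ archived.
(i): #256 matches #198: #256 ∈ archived.
Suppose #198 ∉ pinned: no assignment then satisfies all the clues, so #198 ∈ pinned.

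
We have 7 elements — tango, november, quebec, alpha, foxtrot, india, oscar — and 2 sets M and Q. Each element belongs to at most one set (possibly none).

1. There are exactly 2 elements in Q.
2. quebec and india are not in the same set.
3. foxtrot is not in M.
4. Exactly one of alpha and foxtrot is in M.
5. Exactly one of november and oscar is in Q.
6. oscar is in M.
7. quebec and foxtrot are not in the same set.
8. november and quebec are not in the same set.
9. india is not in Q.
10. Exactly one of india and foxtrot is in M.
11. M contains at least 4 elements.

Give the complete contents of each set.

From (3): foxtrot ∉ M.
From (6): oscar ∈ M.
From (9): india ∉ Q.
(4) (exactly one): alpha ∈ M.
(5) (exactly one): november ∈ Q.
(8): quebec ∉ Q.
(10) (exactly one): india ∈ M.
(2): quebec ∉ M.
(11): only 4 candidates remain for M, so all are in.
(1): only 2 candidates remain for Q, so all are in.

M = {alpha, india, oscar, tango}; Q = {foxtrot, november}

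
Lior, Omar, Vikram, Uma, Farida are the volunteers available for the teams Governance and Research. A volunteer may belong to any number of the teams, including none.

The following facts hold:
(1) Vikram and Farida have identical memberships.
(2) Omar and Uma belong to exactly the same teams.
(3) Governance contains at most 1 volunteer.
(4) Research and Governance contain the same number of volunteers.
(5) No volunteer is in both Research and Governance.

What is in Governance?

Governance = {}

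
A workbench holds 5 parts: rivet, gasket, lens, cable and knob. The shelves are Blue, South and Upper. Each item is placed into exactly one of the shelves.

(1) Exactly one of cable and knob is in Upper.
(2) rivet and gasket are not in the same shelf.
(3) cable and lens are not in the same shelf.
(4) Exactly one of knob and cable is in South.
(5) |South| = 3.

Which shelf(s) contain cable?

cable: Upper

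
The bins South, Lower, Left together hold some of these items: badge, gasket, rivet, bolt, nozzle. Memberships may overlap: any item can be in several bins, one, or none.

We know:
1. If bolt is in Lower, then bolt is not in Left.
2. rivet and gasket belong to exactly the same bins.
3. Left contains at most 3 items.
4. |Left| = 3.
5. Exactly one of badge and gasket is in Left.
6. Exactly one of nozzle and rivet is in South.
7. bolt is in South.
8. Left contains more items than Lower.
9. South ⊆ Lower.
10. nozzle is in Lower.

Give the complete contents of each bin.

South = {bolt, nozzle}; Lower = {bolt, nozzle}; Left = {gasket, nozzle, rivet}

From (7): bolt ∈ South.
From (10): nozzle ∈ Lower.
(9) with bolt ∈ South: bolt ∈ Lower.
(1): bolt ∉ Left.
Suppose badge ∈ South: no assignment then satisfies all the clues, so badge ∉ South.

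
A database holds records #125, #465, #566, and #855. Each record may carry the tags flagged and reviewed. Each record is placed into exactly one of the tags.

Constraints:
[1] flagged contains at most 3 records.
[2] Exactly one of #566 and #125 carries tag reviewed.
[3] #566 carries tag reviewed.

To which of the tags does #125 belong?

#125: flagged

From (3): #566 ∈ reviewed.
(2) (exactly one): #125 ∉ reviewed.
Only one tag left: #125 ∈ flagged.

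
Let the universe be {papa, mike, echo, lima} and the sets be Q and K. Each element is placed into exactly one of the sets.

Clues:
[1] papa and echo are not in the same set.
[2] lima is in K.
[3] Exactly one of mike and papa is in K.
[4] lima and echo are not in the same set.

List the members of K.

K = {lima, papa}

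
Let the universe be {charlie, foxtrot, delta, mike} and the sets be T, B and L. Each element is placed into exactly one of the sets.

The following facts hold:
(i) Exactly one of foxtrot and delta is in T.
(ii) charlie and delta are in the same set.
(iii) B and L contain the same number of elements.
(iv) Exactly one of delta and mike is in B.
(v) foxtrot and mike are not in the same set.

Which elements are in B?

B = {mike}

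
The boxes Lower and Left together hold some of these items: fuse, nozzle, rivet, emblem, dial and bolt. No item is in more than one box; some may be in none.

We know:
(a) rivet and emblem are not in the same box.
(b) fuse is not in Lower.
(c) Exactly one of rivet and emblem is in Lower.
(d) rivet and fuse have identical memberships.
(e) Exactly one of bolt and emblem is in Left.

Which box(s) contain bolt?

bolt: Left

From (b): fuse ∉ Lower.
(d): rivet matches fuse: rivet ∉ Lower.
(c) (exactly one): emblem ∈ Lower.
(e) (exactly one): bolt ∈ Left.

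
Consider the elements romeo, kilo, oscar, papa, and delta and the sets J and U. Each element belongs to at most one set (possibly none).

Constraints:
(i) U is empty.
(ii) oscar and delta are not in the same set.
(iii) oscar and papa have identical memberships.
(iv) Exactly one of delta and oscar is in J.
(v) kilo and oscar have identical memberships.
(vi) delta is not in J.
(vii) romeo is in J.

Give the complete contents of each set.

From (vi): delta ∉ J.
From (vii): romeo ∈ J.
(i): U already has 0, so the rest are out.
(iv) (exactly one): oscar ∈ J.
(v): kilo matches oscar: kilo ∈ J.
(iii): papa matches oscar: papa ∈ J.

J = {kilo, oscar, papa, romeo}; U = {}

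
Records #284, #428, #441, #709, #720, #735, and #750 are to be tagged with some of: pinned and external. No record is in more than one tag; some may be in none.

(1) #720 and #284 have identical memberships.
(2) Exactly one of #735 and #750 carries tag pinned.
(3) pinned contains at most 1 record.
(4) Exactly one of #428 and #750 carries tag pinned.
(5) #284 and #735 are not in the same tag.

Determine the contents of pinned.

pinned = {#750}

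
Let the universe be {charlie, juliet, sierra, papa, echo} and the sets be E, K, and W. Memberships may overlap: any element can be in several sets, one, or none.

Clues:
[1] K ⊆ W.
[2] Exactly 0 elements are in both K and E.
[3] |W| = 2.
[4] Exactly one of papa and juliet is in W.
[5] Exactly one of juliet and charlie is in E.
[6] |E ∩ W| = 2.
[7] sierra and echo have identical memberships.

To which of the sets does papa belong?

papa: E, W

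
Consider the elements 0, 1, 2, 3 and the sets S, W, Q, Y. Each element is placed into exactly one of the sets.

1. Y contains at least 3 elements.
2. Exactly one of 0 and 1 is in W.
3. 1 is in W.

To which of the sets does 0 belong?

From (3): 1 ∈ W.
(1): only 3 candidates remain for Y, so all are in.

0: Y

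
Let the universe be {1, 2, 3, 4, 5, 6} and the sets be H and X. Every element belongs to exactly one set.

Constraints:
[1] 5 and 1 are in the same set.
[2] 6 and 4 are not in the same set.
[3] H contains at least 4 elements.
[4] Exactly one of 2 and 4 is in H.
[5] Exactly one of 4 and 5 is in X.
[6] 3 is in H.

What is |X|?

1

From (6): 3 ∈ H.
Suppose 1 ∉ H: no assignment then satisfies all the clues, so 1 ∈ H.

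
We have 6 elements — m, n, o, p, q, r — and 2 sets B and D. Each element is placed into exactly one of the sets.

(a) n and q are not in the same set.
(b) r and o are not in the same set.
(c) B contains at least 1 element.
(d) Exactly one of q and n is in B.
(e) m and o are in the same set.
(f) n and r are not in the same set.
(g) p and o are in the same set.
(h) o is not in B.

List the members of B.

B = {q, r}

From (h): o ∉ B.
(e): m matches o: m ∉ B.
(g): p matches o: p ∉ B.
Only one set left: m ∈ D.
Only one set left: o ∈ D.
Only one set left: p ∈ D.
(b): r ∉ D.
Only one set left: r ∈ B.
(f): n ∉ B.
Only one set left: n ∈ D.
(a): q ∉ D.
(d) (exactly one): q ∈ B.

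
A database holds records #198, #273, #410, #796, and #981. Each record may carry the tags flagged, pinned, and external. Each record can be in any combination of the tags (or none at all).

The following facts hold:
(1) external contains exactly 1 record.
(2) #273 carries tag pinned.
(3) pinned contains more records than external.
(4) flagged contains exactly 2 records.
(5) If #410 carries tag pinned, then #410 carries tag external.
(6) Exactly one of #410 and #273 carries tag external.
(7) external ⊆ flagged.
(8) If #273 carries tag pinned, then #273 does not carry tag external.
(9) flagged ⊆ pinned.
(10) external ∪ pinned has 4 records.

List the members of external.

From (2): #273 ∈ pinned.
(8): #273 ∉ external.
(6) (exactly one): #410 ∈ external.
(7) with #410 ∈ external: #410 ∈ flagged.
(9) with #410 ∈ flagged: #410 ∈ pinned.
(1): external already has 1, so the rest are out.

external = {#410}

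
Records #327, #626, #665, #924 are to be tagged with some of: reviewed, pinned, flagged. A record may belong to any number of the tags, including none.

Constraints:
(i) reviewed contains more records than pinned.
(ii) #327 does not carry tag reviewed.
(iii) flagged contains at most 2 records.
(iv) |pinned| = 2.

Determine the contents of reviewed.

reviewed = {#626, #665, #924}

From (ii): #327 ∉ reviewed.
Suppose #626 ∉ reviewed: no assignment then satisfies all the clues, so #626 ∈ reviewed.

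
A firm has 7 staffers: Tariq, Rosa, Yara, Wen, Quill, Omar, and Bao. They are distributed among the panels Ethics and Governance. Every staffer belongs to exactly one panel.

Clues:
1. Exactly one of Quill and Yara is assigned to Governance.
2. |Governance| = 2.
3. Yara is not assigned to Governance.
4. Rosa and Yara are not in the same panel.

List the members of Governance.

From (3): Yara ∉ Governance.
(1) (exactly one): Quill ∈ Governance.
Only one panel left: Yara ∈ Ethics.
(4): Rosa ∉ Ethics.
Only one panel left: Rosa ∈ Governance.
(2): Governance already has 2, so the rest are out.
Only one panel left: Tariq ∈ Ethics.
Only one panel left: Wen ∈ Ethics.
Only one panel left: Omar ∈ Ethics.
Only one panel left: Bao ∈ Ethics.

Governance = {Quill, Rosa}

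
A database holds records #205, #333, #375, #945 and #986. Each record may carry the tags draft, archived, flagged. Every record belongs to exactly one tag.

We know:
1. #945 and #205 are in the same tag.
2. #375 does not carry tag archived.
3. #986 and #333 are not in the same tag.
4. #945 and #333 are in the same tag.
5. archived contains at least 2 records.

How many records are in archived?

From (2): #375 ∉ archived.
Suppose #205 ∈ draft: no assignment then satisfies all the clues, so #205 ∉ draft.

3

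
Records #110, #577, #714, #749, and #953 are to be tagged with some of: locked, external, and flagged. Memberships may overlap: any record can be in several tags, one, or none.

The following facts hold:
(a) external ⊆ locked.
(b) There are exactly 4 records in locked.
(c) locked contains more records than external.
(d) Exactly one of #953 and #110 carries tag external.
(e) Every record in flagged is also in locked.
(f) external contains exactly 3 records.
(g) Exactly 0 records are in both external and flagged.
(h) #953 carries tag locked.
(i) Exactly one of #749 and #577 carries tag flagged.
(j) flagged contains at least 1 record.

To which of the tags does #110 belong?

#110: none

From (h): #953 ∈ locked.
Suppose #110 ∈ locked: no assignment then satisfies all the clues, so #110 ∉ locked.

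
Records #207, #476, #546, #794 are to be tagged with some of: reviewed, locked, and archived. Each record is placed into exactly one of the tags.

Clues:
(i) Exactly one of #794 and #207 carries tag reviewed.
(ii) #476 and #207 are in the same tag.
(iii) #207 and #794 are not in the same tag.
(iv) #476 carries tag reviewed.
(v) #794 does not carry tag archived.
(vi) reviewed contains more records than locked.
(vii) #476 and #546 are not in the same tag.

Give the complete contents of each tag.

reviewed = {#207, #476}; locked = {#794}; archived = {#546}

From (iv): #476 ∈ reviewed.
From (v): #794 ∉ archived.
(ii): #207 matches #476: #207 ∈ reviewed.
(iii): #794 ∉ reviewed.
(vii): #546 ∉ reviewed.
Only one tag left: #794 ∈ locked.
Suppose #546 ∈ locked: no assignment then satisfies all the clues, so #546 ∉ locked.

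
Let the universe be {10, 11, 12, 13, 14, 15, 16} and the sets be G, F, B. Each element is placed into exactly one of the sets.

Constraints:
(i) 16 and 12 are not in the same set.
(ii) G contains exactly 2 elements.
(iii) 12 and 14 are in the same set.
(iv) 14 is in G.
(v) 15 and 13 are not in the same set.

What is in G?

G = {12, 14}

From (iv): 14 ∈ G.
(iii): 12 matches 14: 12 ∈ G.
(i): 16 ∉ G.
(ii): G already has 2, so the rest are out.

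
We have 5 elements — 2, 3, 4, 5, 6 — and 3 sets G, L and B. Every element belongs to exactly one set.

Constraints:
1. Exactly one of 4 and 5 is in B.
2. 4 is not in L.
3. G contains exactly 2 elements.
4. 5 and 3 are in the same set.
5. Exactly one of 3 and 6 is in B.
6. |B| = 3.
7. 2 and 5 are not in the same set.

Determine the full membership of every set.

G = {3, 5}; L = {}; B = {2, 4, 6}

From (2): 4 ∉ L.
Suppose 2 ∈ G: no assignment then satisfies all the clues, so 2 ∉ G.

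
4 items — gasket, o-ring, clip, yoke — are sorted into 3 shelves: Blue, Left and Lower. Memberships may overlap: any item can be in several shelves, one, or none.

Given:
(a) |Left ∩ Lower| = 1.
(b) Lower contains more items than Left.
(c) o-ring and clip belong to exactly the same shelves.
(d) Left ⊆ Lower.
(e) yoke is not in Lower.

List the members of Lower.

Lower = {clip, gasket, o-ring}

From (e): yoke ∉ Lower.
(d) contrapositive: yoke ∉ Left.
Suppose gasket ∉ Lower: no assignment then satisfies all the clues, so gasket ∈ Lower.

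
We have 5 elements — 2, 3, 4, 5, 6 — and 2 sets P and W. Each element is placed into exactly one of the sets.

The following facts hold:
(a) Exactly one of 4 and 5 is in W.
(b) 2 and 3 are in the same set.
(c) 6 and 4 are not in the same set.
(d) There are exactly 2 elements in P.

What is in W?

W = {2, 3, 4}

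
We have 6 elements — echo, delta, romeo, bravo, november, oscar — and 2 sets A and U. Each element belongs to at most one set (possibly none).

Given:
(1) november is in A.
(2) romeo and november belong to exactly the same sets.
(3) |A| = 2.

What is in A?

A = {november, romeo}

From (1): november ∈ A.
(2): romeo matches november: romeo ∈ A.
(3): A already has 2, so the rest are out.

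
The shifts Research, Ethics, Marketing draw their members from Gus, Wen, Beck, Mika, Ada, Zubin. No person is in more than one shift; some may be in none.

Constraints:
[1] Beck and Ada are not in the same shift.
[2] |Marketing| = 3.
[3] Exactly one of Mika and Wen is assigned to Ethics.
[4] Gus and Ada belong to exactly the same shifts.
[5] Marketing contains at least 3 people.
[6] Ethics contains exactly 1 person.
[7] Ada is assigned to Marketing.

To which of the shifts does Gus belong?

Gus: Marketing

From (7): Ada ∈ Marketing.
(1): Beck ∉ Marketing.
(4): Gus matches Ada: Gus ∉ Research.
(4): Gus matches Ada: Gus ∉ Ethics.
(4): Gus matches Ada: Gus ∈ Marketing.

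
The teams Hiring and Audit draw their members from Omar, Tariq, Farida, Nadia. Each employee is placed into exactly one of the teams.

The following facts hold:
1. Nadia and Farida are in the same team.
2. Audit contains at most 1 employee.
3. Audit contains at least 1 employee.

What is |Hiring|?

3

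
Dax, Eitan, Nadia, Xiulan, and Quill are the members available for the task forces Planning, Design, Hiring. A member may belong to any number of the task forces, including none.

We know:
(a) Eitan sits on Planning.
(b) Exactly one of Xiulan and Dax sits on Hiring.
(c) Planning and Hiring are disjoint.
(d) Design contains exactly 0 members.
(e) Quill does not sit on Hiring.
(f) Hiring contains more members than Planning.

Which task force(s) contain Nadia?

Nadia: Hiring

From (a): Eitan ∈ Planning.
From (e): Quill ∉ Hiring.
(c) (disjoint): Eitan ∉ Hiring.
(d): Design already has 0, so the rest are out.
Suppose Nadia ∈ Planning: no assignment then satisfies all the clues, so Nadia ∉ Planning.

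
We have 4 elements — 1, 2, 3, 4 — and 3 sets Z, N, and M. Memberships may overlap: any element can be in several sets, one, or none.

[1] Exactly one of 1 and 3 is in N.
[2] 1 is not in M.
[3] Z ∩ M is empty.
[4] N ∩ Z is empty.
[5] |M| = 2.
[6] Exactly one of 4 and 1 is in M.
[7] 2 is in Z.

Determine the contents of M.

M = {3, 4}

From (2): 1 ∉ M.
From (7): 2 ∈ Z.
(3) (disjoint): 2 ∉ M.
(4) (disjoint): 2 ∉ N.
(5): only 2 candidates remain for M, so all are in.
(3) (disjoint): 3 ∉ Z.
(3) (disjoint): 4 ∉ Z.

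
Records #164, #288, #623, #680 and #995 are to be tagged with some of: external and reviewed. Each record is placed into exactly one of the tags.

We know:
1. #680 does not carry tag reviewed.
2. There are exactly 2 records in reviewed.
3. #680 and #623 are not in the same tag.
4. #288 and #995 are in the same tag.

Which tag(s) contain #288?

#288: external

From (1): #680 ∉ reviewed.
Only one tag left: #680 ∈ external.
(3): #623 ∉ external.
Only one tag left: #623 ∈ reviewed.
Suppose #288 ∉ external: no assignment then satisfies all the clues, so #288 ∈ external.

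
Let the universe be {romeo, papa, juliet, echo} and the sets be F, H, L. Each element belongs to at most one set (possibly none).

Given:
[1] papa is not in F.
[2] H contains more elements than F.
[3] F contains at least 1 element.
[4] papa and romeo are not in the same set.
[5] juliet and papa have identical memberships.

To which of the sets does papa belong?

papa: H

From (1): papa ∉ F.
(5): juliet matches papa: juliet ∉ F.
Suppose papa ∉ H: no assignment then satisfies all the clues, so papa ∈ H.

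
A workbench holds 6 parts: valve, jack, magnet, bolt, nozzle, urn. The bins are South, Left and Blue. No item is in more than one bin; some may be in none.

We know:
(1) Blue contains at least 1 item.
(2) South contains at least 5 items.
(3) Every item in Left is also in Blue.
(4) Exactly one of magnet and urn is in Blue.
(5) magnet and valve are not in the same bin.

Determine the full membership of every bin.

South = {bolt, jack, nozzle, urn, valve}; Left = {}; Blue = {magnet}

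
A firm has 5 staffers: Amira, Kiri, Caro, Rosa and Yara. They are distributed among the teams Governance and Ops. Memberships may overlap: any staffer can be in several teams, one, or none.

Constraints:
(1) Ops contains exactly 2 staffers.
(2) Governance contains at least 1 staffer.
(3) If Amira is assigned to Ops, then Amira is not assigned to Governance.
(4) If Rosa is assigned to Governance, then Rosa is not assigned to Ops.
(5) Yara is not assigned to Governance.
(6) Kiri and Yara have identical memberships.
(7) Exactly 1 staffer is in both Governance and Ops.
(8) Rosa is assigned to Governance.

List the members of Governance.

Governance = {Caro, Rosa}

From (5): Yara ∉ Governance.
From (8): Rosa ∈ Governance.
(4): Rosa ∉ Ops.
(6): Kiri matches Yara: Kiri ∉ Governance.
Suppose Amira ∈ Governance: no assignment then satisfies all the clues, so Amira ∉ Governance.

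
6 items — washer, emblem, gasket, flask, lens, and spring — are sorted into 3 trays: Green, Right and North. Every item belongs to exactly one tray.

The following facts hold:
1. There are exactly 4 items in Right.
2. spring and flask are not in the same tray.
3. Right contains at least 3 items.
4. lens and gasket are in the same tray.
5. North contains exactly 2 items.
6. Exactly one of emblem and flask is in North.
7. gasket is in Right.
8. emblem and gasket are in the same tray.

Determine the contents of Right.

From (7): gasket ∈ Right.
(4): lens matches gasket: lens ∉ Green.
(4): lens matches gasket: lens ∈ Right.
(8): emblem matches gasket: emblem ∉ Green.
(8): emblem matches gasket: emblem ∈ Right.
(6) (exactly one): flask ∈ North.
(2): spring ∉ North.
(5): only 2 candidates remain for North, so all are in.
(1): only 4 candidates remain for Right, so all are in.

Right = {emblem, gasket, lens, spring}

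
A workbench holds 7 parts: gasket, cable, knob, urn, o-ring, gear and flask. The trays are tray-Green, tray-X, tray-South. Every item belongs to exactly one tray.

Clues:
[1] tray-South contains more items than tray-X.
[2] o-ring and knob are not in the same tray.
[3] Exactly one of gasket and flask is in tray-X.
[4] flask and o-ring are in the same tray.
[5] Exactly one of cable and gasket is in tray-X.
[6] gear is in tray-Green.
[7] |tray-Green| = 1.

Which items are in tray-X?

tray-X = {gasket, knob}

From (6): gear ∈ tray-Green.
(7): tray-Green already has 1, so the rest are out.
Suppose gasket ∉ tray-X: no assignment then satisfies all the clues, so gasket ∈ tray-X.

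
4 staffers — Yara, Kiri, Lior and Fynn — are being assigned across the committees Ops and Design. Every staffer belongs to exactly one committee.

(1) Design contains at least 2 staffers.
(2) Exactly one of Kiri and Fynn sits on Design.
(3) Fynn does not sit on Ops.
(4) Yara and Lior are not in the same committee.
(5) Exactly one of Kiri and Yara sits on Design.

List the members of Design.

Design = {Fynn, Yara}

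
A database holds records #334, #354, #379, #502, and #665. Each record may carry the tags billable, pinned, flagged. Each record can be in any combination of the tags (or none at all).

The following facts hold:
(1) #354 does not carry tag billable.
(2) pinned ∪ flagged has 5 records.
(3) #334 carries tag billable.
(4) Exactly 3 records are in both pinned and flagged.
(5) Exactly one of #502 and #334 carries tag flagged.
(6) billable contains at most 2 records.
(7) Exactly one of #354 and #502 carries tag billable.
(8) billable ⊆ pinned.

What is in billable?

billable = {#334, #502}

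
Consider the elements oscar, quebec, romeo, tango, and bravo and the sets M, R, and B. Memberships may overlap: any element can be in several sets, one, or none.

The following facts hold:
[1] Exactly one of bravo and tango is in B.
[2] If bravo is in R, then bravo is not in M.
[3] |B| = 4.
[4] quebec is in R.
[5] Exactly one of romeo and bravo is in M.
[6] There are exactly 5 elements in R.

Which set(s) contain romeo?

romeo: B, M, R

From (4): quebec ∈ R.
(6): only 5 candidates remain for R, so all are in.
(2): bravo ∉ M.
(5) (exactly one): romeo ∈ M.
Suppose romeo ∉ B: no assignment then satisfies all the clues, so romeo ∈ B.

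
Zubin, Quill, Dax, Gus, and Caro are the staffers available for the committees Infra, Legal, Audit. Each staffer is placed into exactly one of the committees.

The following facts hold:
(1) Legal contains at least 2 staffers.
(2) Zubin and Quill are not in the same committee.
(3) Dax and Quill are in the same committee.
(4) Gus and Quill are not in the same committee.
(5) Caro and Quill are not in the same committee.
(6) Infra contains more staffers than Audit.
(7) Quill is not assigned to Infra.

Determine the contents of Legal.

Legal = {Dax, Quill}

From (7): Quill ∉ Infra.
(3): Dax matches Quill: Dax ∉ Infra.
Suppose Zubin ∈ Legal: no assignment then satisfies all the clues, so Zubin ∉ Legal.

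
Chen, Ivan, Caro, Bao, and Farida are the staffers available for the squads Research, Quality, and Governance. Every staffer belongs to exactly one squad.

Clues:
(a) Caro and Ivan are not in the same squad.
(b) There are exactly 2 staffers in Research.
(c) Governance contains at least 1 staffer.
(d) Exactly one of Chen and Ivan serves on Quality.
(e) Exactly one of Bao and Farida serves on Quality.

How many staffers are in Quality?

2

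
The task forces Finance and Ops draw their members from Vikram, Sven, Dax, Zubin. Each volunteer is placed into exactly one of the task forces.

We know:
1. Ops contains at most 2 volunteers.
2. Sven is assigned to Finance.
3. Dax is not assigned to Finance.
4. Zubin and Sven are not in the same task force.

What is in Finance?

Finance = {Sven, Vikram}

From (2): Sven ∈ Finance.
From (3): Dax ∉ Finance.
(4): Zubin ∉ Finance.
Only one task force left: Dax ∈ Ops.
Only one task force left: Zubin ∈ Ops.
(1): Ops already has 2, so the rest are out.
Only one task force left: Vikram ∈ Finance.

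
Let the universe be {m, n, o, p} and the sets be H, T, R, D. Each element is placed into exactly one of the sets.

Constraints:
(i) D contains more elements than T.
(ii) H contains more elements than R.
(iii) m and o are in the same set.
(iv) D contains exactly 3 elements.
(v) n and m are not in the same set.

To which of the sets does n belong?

n: H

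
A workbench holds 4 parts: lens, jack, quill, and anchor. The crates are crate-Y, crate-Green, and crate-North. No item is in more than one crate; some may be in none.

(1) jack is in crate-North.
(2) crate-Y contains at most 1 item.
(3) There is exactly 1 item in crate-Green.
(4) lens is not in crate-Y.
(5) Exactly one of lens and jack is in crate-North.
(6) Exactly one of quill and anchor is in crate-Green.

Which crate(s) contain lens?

lens: none

From (1): jack ∈ crate-North.
From (4): lens ∉ crate-Y.
(5) (exactly one): lens ∉ crate-North.
Suppose lens ∈ crate-Green: no assignment then satisfies all the clues, so lens ∉ crate-Green.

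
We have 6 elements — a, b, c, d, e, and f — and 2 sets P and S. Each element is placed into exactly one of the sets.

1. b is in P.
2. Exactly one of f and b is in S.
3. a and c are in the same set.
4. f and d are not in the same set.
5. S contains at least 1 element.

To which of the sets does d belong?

From (1): b ∈ P.
(2) (exactly one): f ∈ S.
(4): d ∉ S.
Only one set left: d ∈ P.

d: P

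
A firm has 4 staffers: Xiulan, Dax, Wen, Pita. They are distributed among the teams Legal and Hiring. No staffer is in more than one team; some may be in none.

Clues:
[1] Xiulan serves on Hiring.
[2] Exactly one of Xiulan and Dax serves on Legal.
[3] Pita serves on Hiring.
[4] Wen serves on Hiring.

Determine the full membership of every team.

Legal = {Dax}; Hiring = {Pita, Wen, Xiulan}

From (1): Xiulan ∈ Hiring.
From (3): Pita ∈ Hiring.
From (4): Wen ∈ Hiring.
(2) (exactly one): Dax ∈ Legal.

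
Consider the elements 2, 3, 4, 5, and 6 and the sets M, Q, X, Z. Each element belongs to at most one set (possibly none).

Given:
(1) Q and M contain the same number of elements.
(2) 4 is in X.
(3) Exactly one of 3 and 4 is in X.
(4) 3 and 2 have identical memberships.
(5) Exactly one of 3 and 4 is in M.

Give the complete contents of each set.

M = {2, 3}; Q = {5, 6}; X = {4}; Z = {}

From (2): 4 ∈ X.
(3) (exactly one): 3 ∉ X.
(4): 2 matches 3: 2 ∉ X.
(5) (exactly one): 3 ∈ M.
(4): 2 matches 3: 2 ∈ M.
Suppose 5 ∈ M: no assignment then satisfies all the clues, so 5 ∉ M.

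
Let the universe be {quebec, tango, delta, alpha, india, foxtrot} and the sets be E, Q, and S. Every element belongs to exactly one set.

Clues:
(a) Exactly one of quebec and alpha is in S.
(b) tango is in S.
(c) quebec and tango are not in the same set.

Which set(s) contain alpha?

alpha: S

From (b): tango ∈ S.
(c): quebec ∉ S.
(a) (exactly one): alpha ∈ S.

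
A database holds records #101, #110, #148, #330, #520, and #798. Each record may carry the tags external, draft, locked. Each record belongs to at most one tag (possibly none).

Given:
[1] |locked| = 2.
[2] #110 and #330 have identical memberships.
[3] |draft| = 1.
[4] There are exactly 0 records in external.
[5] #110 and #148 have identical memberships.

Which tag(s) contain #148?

#148: none

(4): external already has 0, so the rest are out.
Suppose #148 ∈ draft: no assignment then satisfies all the clues, so #148 ∉ draft.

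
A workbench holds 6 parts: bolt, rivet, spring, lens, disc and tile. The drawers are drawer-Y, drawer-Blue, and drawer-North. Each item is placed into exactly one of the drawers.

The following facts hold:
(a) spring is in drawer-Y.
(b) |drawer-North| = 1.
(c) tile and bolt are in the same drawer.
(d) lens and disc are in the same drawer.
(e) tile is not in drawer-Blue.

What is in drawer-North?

drawer-North = {rivet}

From (a): spring ∈ drawer-Y.
From (e): tile ∉ drawer-Blue.
(c): bolt matches tile: bolt ∉ drawer-Blue.
Suppose bolt ∈ drawer-North: no assignment then satisfies all the clues, so bolt ∉ drawer-North.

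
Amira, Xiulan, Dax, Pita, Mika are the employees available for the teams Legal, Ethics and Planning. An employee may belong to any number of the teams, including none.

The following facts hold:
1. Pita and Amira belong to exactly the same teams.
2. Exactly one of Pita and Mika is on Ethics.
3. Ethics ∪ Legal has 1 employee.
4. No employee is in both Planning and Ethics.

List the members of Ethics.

Ethics = {Mika}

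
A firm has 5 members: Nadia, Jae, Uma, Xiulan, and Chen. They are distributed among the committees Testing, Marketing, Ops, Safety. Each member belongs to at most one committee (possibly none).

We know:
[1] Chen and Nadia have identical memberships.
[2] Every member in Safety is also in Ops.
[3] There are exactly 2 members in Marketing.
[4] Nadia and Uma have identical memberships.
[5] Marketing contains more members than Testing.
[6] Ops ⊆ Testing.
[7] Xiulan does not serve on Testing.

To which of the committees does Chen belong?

Chen: none

From (7): Xiulan ∉ Testing.
(6) contrapositive: Xiulan ∉ Ops.
(2) contrapositive: Xiulan ∉ Safety.
Suppose Chen ∈ Testing: no assignment then satisfies all the clues, so Chen ∉ Testing.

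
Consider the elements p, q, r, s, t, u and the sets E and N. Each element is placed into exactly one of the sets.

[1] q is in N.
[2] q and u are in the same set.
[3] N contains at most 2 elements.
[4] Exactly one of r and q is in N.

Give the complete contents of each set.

E = {p, r, s, t}; N = {q, u}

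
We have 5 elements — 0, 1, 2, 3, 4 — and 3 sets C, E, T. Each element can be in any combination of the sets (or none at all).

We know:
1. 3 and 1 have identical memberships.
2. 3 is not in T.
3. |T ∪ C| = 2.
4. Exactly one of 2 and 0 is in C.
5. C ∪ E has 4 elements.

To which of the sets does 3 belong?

From (2): 3 ∉ T.
(1): 1 matches 3: 1 ∉ T.
Suppose 3 ∈ C: no assignment then satisfies all the clues, so 3 ∉ C.

3: E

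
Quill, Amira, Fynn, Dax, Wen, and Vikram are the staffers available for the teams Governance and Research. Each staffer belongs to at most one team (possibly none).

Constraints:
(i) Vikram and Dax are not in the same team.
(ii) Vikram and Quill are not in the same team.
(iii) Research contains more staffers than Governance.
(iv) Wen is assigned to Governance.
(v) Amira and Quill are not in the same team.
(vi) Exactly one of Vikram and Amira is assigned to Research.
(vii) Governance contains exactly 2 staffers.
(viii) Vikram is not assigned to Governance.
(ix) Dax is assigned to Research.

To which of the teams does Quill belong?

Quill: Governance

From (iv): Wen ∈ Governance.
From (viii): Vikram ∉ Governance.
From (ix): Dax ∈ Research.
(i): Vikram ∉ Research.
(vi) (exactly one): Amira ∈ Research.
(v): Quill ∉ Research.
Suppose Quill ∉ Governance: no assignment then satisfies all the clues, so Quill ∈ Governance.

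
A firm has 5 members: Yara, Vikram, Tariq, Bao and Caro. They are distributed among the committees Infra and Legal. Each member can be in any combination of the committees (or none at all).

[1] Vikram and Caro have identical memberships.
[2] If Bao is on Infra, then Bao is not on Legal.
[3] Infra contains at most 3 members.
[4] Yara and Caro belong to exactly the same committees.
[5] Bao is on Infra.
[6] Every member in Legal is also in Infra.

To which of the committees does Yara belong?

Yara: none

From (5): Bao ∈ Infra.
(2): Bao ∉ Legal.
Suppose Yara ∈ Infra: no assignment then satisfies all the clues, so Yara ∉ Infra.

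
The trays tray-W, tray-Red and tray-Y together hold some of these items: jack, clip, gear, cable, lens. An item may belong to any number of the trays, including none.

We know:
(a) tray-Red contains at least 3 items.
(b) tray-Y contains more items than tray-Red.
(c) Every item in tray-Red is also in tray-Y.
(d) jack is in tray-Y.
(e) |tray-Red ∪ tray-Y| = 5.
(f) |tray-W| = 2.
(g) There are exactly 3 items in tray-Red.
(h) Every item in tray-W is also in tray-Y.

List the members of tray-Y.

tray-Y = {cable, clip, gear, jack, lens}

From (d): jack ∈ tray-Y.
Suppose clip ∉ tray-Y: no assignment then satisfies all the clues, so clip ∈ tray-Y.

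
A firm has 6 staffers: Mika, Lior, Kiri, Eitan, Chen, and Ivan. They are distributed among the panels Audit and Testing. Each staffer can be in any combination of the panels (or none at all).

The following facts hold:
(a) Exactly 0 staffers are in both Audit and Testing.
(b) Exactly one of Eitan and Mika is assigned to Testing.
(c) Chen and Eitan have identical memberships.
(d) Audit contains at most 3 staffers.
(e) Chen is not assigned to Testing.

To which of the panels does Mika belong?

Mika: Testing

From (e): Chen ∉ Testing.
(c): Eitan matches Chen: Eitan ∉ Testing.
(b) (exactly one): Mika ∈ Testing.
Suppose Mika ∈ Audit: no assignment then satisfies all the clues, so Mika ∉ Audit.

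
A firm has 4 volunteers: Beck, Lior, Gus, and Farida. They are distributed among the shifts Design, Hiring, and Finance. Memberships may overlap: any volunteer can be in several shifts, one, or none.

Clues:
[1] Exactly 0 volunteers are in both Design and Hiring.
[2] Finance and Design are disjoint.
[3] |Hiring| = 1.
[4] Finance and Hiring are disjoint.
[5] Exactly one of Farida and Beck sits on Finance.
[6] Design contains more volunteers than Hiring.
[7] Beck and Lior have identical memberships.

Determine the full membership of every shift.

Design = {Beck, Lior}; Hiring = {Gus}; Finance = {Farida}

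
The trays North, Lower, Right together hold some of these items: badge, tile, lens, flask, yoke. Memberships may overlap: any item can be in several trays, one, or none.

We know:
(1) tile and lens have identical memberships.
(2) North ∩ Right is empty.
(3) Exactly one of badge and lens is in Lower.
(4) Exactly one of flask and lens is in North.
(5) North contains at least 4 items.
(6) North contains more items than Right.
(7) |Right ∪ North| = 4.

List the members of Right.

Right = {}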